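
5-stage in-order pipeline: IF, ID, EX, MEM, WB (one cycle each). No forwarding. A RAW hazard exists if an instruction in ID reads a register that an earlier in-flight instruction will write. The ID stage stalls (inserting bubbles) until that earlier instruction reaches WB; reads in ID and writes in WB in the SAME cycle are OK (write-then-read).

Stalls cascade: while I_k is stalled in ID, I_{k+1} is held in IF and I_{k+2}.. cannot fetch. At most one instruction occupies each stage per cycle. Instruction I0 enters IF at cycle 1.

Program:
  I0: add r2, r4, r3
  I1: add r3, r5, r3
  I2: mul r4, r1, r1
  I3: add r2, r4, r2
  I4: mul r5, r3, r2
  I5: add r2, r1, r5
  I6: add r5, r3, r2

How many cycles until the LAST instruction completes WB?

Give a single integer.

I0 add r2 <- r4,r3: IF@1 ID@2 stall=0 (-) EX@3 MEM@4 WB@5
I1 add r3 <- r5,r3: IF@2 ID@3 stall=0 (-) EX@4 MEM@5 WB@6
I2 mul r4 <- r1,r1: IF@3 ID@4 stall=0 (-) EX@5 MEM@6 WB@7
I3 add r2 <- r4,r2: IF@4 ID@5 stall=2 (RAW on I2.r4 (WB@7)) EX@8 MEM@9 WB@10
I4 mul r5 <- r3,r2: IF@5 ID@8 stall=2 (RAW on I3.r2 (WB@10)) EX@11 MEM@12 WB@13
I5 add r2 <- r1,r5: IF@8 ID@11 stall=2 (RAW on I4.r5 (WB@13)) EX@14 MEM@15 WB@16
I6 add r5 <- r3,r2: IF@11 ID@14 stall=2 (RAW on I5.r2 (WB@16)) EX@17 MEM@18 WB@19

Answer: 19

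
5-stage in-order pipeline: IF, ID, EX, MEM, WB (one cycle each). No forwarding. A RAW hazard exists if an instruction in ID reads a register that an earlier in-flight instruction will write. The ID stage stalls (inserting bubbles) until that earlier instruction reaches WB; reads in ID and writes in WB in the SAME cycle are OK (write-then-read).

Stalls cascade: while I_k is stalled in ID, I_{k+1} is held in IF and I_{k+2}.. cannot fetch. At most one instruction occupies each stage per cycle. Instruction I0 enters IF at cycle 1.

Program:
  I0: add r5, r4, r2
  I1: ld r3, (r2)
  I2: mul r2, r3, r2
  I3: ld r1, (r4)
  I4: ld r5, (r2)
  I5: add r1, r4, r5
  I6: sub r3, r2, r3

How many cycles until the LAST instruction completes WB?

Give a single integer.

I0 add r5 <- r4,r2: IF@1 ID@2 stall=0 (-) EX@3 MEM@4 WB@5
I1 ld r3 <- r2: IF@2 ID@3 stall=0 (-) EX@4 MEM@5 WB@6
I2 mul r2 <- r3,r2: IF@3 ID@4 stall=2 (RAW on I1.r3 (WB@6)) EX@7 MEM@8 WB@9
I3 ld r1 <- r4: IF@4 ID@7 stall=0 (-) EX@8 MEM@9 WB@10
I4 ld r5 <- r2: IF@7 ID@8 stall=1 (RAW on I2.r2 (WB@9)) EX@10 MEM@11 WB@12
I5 add r1 <- r4,r5: IF@8 ID@10 stall=2 (RAW on I4.r5 (WB@12)) EX@13 MEM@14 WB@15
I6 sub r3 <- r2,r3: IF@10 ID@13 stall=0 (-) EX@14 MEM@15 WB@16

Answer: 16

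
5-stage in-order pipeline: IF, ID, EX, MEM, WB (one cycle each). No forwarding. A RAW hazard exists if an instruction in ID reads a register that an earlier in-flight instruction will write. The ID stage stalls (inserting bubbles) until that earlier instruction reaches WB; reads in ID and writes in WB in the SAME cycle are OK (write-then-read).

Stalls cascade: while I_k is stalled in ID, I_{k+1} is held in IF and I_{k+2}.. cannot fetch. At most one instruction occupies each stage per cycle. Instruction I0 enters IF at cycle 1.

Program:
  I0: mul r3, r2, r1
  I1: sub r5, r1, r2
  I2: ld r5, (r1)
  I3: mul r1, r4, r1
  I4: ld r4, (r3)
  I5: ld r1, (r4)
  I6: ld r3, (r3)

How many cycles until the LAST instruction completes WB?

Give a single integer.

Answer: 13

Derivation:
I0 mul r3 <- r2,r1: IF@1 ID@2 stall=0 (-) EX@3 MEM@4 WB@5
I1 sub r5 <- r1,r2: IF@2 ID@3 stall=0 (-) EX@4 MEM@5 WB@6
I2 ld r5 <- r1: IF@3 ID@4 stall=0 (-) EX@5 MEM@6 WB@7
I3 mul r1 <- r4,r1: IF@4 ID@5 stall=0 (-) EX@6 MEM@7 WB@8
I4 ld r4 <- r3: IF@5 ID@6 stall=0 (-) EX@7 MEM@8 WB@9
I5 ld r1 <- r4: IF@6 ID@7 stall=2 (RAW on I4.r4 (WB@9)) EX@10 MEM@11 WB@12
I6 ld r3 <- r3: IF@7 ID@10 stall=0 (-) EX@11 MEM@12 WB@13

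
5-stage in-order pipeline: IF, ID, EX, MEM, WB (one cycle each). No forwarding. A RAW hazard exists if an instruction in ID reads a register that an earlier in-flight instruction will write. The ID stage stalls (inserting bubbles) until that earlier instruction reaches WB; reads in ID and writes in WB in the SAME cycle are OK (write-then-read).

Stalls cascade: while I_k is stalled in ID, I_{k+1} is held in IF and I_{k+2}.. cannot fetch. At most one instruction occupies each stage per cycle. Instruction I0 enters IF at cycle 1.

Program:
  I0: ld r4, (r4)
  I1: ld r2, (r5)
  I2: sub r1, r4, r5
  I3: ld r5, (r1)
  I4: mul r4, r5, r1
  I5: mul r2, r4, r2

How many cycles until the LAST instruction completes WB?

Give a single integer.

I0 ld r4 <- r4: IF@1 ID@2 stall=0 (-) EX@3 MEM@4 WB@5
I1 ld r2 <- r5: IF@2 ID@3 stall=0 (-) EX@4 MEM@5 WB@6
I2 sub r1 <- r4,r5: IF@3 ID@4 stall=1 (RAW on I0.r4 (WB@5)) EX@6 MEM@7 WB@8
I3 ld r5 <- r1: IF@4 ID@6 stall=2 (RAW on I2.r1 (WB@8)) EX@9 MEM@10 WB@11
I4 mul r4 <- r5,r1: IF@6 ID@9 stall=2 (RAW on I3.r5 (WB@11)) EX@12 MEM@13 WB@14
I5 mul r2 <- r4,r2: IF@9 ID@12 stall=2 (RAW on I4.r4 (WB@14)) EX@15 MEM@16 WB@17

Answer: 17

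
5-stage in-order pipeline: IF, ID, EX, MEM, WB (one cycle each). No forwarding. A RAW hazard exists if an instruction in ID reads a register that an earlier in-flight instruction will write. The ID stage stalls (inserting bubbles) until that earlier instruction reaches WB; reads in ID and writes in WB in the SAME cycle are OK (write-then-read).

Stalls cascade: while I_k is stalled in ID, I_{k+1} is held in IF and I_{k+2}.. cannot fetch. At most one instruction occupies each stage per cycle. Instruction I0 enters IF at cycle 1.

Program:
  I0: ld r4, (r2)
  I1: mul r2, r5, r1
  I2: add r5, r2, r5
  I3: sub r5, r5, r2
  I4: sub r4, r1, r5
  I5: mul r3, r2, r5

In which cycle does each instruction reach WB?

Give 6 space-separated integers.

I0 ld r4 <- r2: IF@1 ID@2 stall=0 (-) EX@3 MEM@4 WB@5
I1 mul r2 <- r5,r1: IF@2 ID@3 stall=0 (-) EX@4 MEM@5 WB@6
I2 add r5 <- r2,r5: IF@3 ID@4 stall=2 (RAW on I1.r2 (WB@6)) EX@7 MEM@8 WB@9
I3 sub r5 <- r5,r2: IF@4 ID@7 stall=2 (RAW on I2.r5 (WB@9)) EX@10 MEM@11 WB@12
I4 sub r4 <- r1,r5: IF@7 ID@10 stall=2 (RAW on I3.r5 (WB@12)) EX@13 MEM@14 WB@15
I5 mul r3 <- r2,r5: IF@10 ID@13 stall=0 (-) EX@14 MEM@15 WB@16

Answer: 5 6 9 12 15 16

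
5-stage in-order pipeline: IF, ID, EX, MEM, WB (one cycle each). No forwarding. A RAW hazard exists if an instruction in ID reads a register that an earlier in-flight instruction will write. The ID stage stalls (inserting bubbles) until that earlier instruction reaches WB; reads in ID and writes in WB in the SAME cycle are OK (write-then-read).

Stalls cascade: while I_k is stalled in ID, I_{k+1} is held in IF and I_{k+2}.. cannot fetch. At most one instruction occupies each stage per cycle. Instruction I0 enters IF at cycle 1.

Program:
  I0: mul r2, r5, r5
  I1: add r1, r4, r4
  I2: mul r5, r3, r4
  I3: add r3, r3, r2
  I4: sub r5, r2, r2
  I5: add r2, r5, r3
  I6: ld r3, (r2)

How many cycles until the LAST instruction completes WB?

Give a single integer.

I0 mul r2 <- r5,r5: IF@1 ID@2 stall=0 (-) EX@3 MEM@4 WB@5
I1 add r1 <- r4,r4: IF@2 ID@3 stall=0 (-) EX@4 MEM@5 WB@6
I2 mul r5 <- r3,r4: IF@3 ID@4 stall=0 (-) EX@5 MEM@6 WB@7
I3 add r3 <- r3,r2: IF@4 ID@5 stall=0 (-) EX@6 MEM@7 WB@8
I4 sub r5 <- r2,r2: IF@5 ID@6 stall=0 (-) EX@7 MEM@8 WB@9
I5 add r2 <- r5,r3: IF@6 ID@7 stall=2 (RAW on I4.r5 (WB@9)) EX@10 MEM@11 WB@12
I6 ld r3 <- r2: IF@7 ID@10 stall=2 (RAW on I5.r2 (WB@12)) EX@13 MEM@14 WB@15

Answer: 15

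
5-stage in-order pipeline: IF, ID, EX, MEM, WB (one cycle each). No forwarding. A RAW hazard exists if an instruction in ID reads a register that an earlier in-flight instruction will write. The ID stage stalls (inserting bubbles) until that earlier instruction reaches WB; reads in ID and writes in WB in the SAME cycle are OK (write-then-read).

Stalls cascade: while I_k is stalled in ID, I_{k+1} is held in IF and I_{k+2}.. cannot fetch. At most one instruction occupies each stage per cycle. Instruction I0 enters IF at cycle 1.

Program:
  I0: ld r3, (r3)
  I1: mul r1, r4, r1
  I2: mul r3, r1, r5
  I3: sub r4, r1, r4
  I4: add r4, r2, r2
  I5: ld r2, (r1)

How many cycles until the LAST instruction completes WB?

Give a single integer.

Answer: 12

Derivation:
I0 ld r3 <- r3: IF@1 ID@2 stall=0 (-) EX@3 MEM@4 WB@5
I1 mul r1 <- r4,r1: IF@2 ID@3 stall=0 (-) EX@4 MEM@5 WB@6
I2 mul r3 <- r1,r5: IF@3 ID@4 stall=2 (RAW on I1.r1 (WB@6)) EX@7 MEM@8 WB@9
I3 sub r4 <- r1,r4: IF@4 ID@7 stall=0 (-) EX@8 MEM@9 WB@10
I4 add r4 <- r2,r2: IF@7 ID@8 stall=0 (-) EX@9 MEM@10 WB@11
I5 ld r2 <- r1: IF@8 ID@9 stall=0 (-) EX@10 MEM@11 WB@12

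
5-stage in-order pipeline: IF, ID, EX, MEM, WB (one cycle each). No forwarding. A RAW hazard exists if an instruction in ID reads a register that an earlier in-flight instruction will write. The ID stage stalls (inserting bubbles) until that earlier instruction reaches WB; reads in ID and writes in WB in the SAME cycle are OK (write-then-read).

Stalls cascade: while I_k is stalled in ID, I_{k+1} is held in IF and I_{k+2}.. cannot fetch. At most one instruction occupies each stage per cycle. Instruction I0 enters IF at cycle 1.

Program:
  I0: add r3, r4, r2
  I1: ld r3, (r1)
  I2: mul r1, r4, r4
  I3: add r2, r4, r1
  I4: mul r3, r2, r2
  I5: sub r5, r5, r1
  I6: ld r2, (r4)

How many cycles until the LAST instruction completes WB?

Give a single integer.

I0 add r3 <- r4,r2: IF@1 ID@2 stall=0 (-) EX@3 MEM@4 WB@5
I1 ld r3 <- r1: IF@2 ID@3 stall=0 (-) EX@4 MEM@5 WB@6
I2 mul r1 <- r4,r4: IF@3 ID@4 stall=0 (-) EX@5 MEM@6 WB@7
I3 add r2 <- r4,r1: IF@4 ID@5 stall=2 (RAW on I2.r1 (WB@7)) EX@8 MEM@9 WB@10
I4 mul r3 <- r2,r2: IF@5 ID@8 stall=2 (RAW on I3.r2 (WB@10)) EX@11 MEM@12 WB@13
I5 sub r5 <- r5,r1: IF@8 ID@11 stall=0 (-) EX@12 MEM@13 WB@14
I6 ld r2 <- r4: IF@11 ID@12 stall=0 (-) EX@13 MEM@14 WB@15

Answer: 15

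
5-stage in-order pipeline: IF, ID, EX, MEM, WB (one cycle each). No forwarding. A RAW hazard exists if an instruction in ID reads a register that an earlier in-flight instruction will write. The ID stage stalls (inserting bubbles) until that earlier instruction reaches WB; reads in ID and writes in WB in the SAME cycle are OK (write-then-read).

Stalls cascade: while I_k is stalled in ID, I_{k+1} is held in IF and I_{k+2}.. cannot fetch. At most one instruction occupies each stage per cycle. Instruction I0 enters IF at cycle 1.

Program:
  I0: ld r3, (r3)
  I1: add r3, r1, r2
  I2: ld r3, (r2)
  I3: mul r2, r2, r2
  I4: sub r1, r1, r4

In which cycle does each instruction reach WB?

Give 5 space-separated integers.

Answer: 5 6 7 8 9

Derivation:
I0 ld r3 <- r3: IF@1 ID@2 stall=0 (-) EX@3 MEM@4 WB@5
I1 add r3 <- r1,r2: IF@2 ID@3 stall=0 (-) EX@4 MEM@5 WB@6
I2 ld r3 <- r2: IF@3 ID@4 stall=0 (-) EX@5 MEM@6 WB@7
I3 mul r2 <- r2,r2: IF@4 ID@5 stall=0 (-) EX@6 MEM@7 WB@8
I4 sub r1 <- r1,r4: IF@5 ID@6 stall=0 (-) EX@7 MEM@8 WB@9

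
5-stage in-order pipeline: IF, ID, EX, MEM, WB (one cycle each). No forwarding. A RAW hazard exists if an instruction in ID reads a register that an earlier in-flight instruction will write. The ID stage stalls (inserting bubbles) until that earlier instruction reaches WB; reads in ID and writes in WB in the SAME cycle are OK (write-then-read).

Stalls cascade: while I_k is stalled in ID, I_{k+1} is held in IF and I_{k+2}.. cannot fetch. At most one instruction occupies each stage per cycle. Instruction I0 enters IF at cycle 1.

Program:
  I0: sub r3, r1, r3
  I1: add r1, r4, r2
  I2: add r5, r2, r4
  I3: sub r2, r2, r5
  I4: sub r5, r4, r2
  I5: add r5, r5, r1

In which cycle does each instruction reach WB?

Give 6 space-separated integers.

I0 sub r3 <- r1,r3: IF@1 ID@2 stall=0 (-) EX@3 MEM@4 WB@5
I1 add r1 <- r4,r2: IF@2 ID@3 stall=0 (-) EX@4 MEM@5 WB@6
I2 add r5 <- r2,r4: IF@3 ID@4 stall=0 (-) EX@5 MEM@6 WB@7
I3 sub r2 <- r2,r5: IF@4 ID@5 stall=2 (RAW on I2.r5 (WB@7)) EX@8 MEM@9 WB@10
I4 sub r5 <- r4,r2: IF@5 ID@8 stall=2 (RAW on I3.r2 (WB@10)) EX@11 MEM@12 WB@13
I5 add r5 <- r5,r1: IF@8 ID@11 stall=2 (RAW on I4.r5 (WB@13)) EX@14 MEM@15 WB@16

Answer: 5 6 7 10 13 16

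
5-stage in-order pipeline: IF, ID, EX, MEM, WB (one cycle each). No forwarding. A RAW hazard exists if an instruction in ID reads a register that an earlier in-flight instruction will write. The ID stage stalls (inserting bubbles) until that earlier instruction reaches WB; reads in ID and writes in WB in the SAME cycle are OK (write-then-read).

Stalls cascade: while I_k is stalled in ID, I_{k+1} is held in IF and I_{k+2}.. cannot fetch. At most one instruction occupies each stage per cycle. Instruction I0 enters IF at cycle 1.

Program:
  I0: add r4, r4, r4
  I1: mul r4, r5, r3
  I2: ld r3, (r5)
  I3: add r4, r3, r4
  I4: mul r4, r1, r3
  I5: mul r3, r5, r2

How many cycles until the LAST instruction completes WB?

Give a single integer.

Answer: 12

Derivation:
I0 add r4 <- r4,r4: IF@1 ID@2 stall=0 (-) EX@3 MEM@4 WB@5
I1 mul r4 <- r5,r3: IF@2 ID@3 stall=0 (-) EX@4 MEM@5 WB@6
I2 ld r3 <- r5: IF@3 ID@4 stall=0 (-) EX@5 MEM@6 WB@7
I3 add r4 <- r3,r4: IF@4 ID@5 stall=2 (RAW on I2.r3 (WB@7)) EX@8 MEM@9 WB@10
I4 mul r4 <- r1,r3: IF@5 ID@8 stall=0 (-) EX@9 MEM@10 WB@11
I5 mul r3 <- r5,r2: IF@8 ID@9 stall=0 (-) EX@10 MEM@11 WB@12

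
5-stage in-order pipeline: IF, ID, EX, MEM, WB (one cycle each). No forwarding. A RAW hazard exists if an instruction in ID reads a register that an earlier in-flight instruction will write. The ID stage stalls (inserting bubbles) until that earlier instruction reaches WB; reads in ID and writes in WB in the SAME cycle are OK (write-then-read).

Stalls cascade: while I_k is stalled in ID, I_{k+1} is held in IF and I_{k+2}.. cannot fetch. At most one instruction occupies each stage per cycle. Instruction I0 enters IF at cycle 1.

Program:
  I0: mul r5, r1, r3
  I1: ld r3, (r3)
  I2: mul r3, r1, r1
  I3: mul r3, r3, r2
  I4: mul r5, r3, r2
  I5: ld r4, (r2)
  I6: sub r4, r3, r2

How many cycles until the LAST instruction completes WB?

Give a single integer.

Answer: 15

Derivation:
I0 mul r5 <- r1,r3: IF@1 ID@2 stall=0 (-) EX@3 MEM@4 WB@5
I1 ld r3 <- r3: IF@2 ID@3 stall=0 (-) EX@4 MEM@5 WB@6
I2 mul r3 <- r1,r1: IF@3 ID@4 stall=0 (-) EX@5 MEM@6 WB@7
I3 mul r3 <- r3,r2: IF@4 ID@5 stall=2 (RAW on I2.r3 (WB@7)) EX@8 MEM@9 WB@10
I4 mul r5 <- r3,r2: IF@5 ID@8 stall=2 (RAW on I3.r3 (WB@10)) EX@11 MEM@12 WB@13
I5 ld r4 <- r2: IF@8 ID@11 stall=0 (-) EX@12 MEM@13 WB@14
I6 sub r4 <- r3,r2: IF@11 ID@12 stall=0 (-) EX@13 MEM@14 WB@15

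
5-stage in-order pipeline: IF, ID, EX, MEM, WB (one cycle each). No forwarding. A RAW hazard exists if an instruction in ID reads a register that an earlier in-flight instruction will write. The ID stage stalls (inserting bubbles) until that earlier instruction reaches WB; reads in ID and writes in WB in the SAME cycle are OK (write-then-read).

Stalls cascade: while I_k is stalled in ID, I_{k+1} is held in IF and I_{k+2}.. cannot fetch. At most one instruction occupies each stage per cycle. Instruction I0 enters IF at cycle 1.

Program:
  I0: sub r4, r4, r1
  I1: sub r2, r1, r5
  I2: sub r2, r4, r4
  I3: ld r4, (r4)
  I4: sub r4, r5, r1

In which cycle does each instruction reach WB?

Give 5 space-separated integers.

Answer: 5 6 8 9 10

Derivation:
I0 sub r4 <- r4,r1: IF@1 ID@2 stall=0 (-) EX@3 MEM@4 WB@5
I1 sub r2 <- r1,r5: IF@2 ID@3 stall=0 (-) EX@4 MEM@5 WB@6
I2 sub r2 <- r4,r4: IF@3 ID@4 stall=1 (RAW on I0.r4 (WB@5)) EX@6 MEM@7 WB@8
I3 ld r4 <- r4: IF@4 ID@6 stall=0 (-) EX@7 MEM@8 WB@9
I4 sub r4 <- r5,r1: IF@6 ID@7 stall=0 (-) EX@8 MEM@9 WB@10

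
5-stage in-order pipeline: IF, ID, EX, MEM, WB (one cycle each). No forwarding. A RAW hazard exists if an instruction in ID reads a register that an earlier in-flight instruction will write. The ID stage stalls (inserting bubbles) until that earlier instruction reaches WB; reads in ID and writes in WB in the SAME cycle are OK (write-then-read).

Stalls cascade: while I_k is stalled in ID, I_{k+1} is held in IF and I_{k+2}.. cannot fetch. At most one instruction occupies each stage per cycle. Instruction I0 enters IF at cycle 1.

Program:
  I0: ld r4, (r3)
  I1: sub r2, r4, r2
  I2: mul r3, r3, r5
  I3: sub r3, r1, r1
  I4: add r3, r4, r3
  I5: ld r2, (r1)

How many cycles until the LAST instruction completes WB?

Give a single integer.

Answer: 14

Derivation:
I0 ld r4 <- r3: IF@1 ID@2 stall=0 (-) EX@3 MEM@4 WB@5
I1 sub r2 <- r4,r2: IF@2 ID@3 stall=2 (RAW on I0.r4 (WB@5)) EX@6 MEM@7 WB@8
I2 mul r3 <- r3,r5: IF@3 ID@6 stall=0 (-) EX@7 MEM@8 WB@9
I3 sub r3 <- r1,r1: IF@6 ID@7 stall=0 (-) EX@8 MEM@9 WB@10
I4 add r3 <- r4,r3: IF@7 ID@8 stall=2 (RAW on I3.r3 (WB@10)) EX@11 MEM@12 WB@13
I5 ld r2 <- r1: IF@8 ID@11 stall=0 (-) EX@12 MEM@13 WB@14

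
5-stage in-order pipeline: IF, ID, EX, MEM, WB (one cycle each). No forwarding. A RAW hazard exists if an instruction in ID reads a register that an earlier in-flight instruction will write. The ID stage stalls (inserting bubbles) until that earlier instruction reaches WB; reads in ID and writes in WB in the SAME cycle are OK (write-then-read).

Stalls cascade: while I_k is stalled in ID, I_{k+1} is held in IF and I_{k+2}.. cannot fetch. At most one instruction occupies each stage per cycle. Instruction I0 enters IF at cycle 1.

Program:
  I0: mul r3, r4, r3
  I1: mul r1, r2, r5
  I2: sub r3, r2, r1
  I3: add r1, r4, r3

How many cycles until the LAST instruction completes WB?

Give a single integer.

Answer: 12

Derivation:
I0 mul r3 <- r4,r3: IF@1 ID@2 stall=0 (-) EX@3 MEM@4 WB@5
I1 mul r1 <- r2,r5: IF@2 ID@3 stall=0 (-) EX@4 MEM@5 WB@6
I2 sub r3 <- r2,r1: IF@3 ID@4 stall=2 (RAW on I1.r1 (WB@6)) EX@7 MEM@8 WB@9
I3 add r1 <- r4,r3: IF@4 ID@7 stall=2 (RAW on I2.r3 (WB@9)) EX@10 MEM@11 WB@12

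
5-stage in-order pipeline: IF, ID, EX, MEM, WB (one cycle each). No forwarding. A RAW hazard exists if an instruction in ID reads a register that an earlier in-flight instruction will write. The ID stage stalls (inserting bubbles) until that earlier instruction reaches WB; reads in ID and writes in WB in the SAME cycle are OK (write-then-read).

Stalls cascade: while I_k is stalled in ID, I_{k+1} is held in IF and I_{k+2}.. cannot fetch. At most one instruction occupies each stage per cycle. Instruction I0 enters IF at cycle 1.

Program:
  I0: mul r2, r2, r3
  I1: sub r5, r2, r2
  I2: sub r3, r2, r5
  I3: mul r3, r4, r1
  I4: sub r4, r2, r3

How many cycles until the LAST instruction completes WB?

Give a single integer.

I0 mul r2 <- r2,r3: IF@1 ID@2 stall=0 (-) EX@3 MEM@4 WB@5
I1 sub r5 <- r2,r2: IF@2 ID@3 stall=2 (RAW on I0.r2 (WB@5)) EX@6 MEM@7 WB@8
I2 sub r3 <- r2,r5: IF@3 ID@6 stall=2 (RAW on I1.r5 (WB@8)) EX@9 MEM@10 WB@11
I3 mul r3 <- r4,r1: IF@6 ID@9 stall=0 (-) EX@10 MEM@11 WB@12
I4 sub r4 <- r2,r3: IF@9 ID@10 stall=2 (RAW on I3.r3 (WB@12)) EX@13 MEM@14 WB@15

Answer: 15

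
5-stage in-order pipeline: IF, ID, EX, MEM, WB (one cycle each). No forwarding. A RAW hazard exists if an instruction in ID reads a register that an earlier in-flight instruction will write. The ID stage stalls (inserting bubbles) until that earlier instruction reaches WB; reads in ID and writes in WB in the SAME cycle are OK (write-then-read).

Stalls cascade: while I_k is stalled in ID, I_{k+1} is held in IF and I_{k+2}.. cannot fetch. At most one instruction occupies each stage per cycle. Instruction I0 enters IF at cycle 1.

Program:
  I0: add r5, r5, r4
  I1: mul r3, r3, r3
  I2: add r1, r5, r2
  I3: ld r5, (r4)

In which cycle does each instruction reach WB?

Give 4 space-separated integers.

I0 add r5 <- r5,r4: IF@1 ID@2 stall=0 (-) EX@3 MEM@4 WB@5
I1 mul r3 <- r3,r3: IF@2 ID@3 stall=0 (-) EX@4 MEM@5 WB@6
I2 add r1 <- r5,r2: IF@3 ID@4 stall=1 (RAW on I0.r5 (WB@5)) EX@6 MEM@7 WB@8
I3 ld r5 <- r4: IF@4 ID@6 stall=0 (-) EX@7 MEM@8 WB@9

Answer: 5 6 8 9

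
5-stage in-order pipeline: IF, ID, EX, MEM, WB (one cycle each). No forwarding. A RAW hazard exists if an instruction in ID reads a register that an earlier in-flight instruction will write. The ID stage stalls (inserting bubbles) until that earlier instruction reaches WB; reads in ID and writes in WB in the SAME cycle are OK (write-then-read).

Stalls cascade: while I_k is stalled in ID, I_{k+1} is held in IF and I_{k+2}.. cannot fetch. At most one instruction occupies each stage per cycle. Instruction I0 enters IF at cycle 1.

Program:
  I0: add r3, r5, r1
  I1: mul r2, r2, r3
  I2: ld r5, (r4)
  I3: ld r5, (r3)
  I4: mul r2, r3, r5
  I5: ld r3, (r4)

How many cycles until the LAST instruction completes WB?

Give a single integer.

Answer: 14

Derivation:
I0 add r3 <- r5,r1: IF@1 ID@2 stall=0 (-) EX@3 MEM@4 WB@5
I1 mul r2 <- r2,r3: IF@2 ID@3 stall=2 (RAW on I0.r3 (WB@5)) EX@6 MEM@7 WB@8
I2 ld r5 <- r4: IF@3 ID@6 stall=0 (-) EX@7 MEM@8 WB@9
I3 ld r5 <- r3: IF@6 ID@7 stall=0 (-) EX@8 MEM@9 WB@10
I4 mul r2 <- r3,r5: IF@7 ID@8 stall=2 (RAW on I3.r5 (WB@10)) EX@11 MEM@12 WB@13
I5 ld r3 <- r4: IF@8 ID@11 stall=0 (-) EX@12 MEM@13 WB@14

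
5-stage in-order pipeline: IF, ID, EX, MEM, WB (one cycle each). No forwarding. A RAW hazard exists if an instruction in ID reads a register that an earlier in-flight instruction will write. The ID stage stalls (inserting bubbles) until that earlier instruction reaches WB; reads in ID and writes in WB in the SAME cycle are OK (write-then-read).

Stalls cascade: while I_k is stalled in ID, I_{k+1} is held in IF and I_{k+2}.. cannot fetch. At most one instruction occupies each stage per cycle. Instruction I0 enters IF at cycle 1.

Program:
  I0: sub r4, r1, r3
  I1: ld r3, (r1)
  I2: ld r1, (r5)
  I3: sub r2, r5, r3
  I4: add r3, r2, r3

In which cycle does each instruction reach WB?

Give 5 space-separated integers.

Answer: 5 6 7 9 12

Derivation:
I0 sub r4 <- r1,r3: IF@1 ID@2 stall=0 (-) EX@3 MEM@4 WB@5
I1 ld r3 <- r1: IF@2 ID@3 stall=0 (-) EX@4 MEM@5 WB@6
I2 ld r1 <- r5: IF@3 ID@4 stall=0 (-) EX@5 MEM@6 WB@7
I3 sub r2 <- r5,r3: IF@4 ID@5 stall=1 (RAW on I1.r3 (WB@6)) EX@7 MEM@8 WB@9
I4 add r3 <- r2,r3: IF@5 ID@7 stall=2 (RAW on I3.r2 (WB@9)) EX@10 MEM@11 WB@12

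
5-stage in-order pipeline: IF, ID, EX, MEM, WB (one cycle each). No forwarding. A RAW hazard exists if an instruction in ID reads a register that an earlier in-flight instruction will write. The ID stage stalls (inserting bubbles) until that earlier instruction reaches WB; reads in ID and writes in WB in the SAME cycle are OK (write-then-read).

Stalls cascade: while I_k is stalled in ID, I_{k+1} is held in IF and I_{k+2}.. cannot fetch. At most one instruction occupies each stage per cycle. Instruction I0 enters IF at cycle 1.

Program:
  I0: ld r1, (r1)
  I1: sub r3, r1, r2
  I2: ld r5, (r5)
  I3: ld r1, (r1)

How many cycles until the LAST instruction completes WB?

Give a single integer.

Answer: 10

Derivation:
I0 ld r1 <- r1: IF@1 ID@2 stall=0 (-) EX@3 MEM@4 WB@5
I1 sub r3 <- r1,r2: IF@2 ID@3 stall=2 (RAW on I0.r1 (WB@5)) EX@6 MEM@7 WB@8
I2 ld r5 <- r5: IF@3 ID@6 stall=0 (-) EX@7 MEM@8 WB@9
I3 ld r1 <- r1: IF@6 ID@7 stall=0 (-) EX@8 MEM@9 WB@10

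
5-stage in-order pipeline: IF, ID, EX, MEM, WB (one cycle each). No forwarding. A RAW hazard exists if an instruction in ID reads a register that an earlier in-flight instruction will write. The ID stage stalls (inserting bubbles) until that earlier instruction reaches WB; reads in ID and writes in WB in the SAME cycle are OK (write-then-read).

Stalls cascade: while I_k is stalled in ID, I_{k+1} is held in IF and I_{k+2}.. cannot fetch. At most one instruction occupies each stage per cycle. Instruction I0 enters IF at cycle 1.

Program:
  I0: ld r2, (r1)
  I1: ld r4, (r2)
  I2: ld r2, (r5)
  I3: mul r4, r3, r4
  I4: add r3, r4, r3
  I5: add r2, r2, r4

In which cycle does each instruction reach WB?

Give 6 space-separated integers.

I0 ld r2 <- r1: IF@1 ID@2 stall=0 (-) EX@3 MEM@4 WB@5
I1 ld r4 <- r2: IF@2 ID@3 stall=2 (RAW on I0.r2 (WB@5)) EX@6 MEM@7 WB@8
I2 ld r2 <- r5: IF@3 ID@6 stall=0 (-) EX@7 MEM@8 WB@9
I3 mul r4 <- r3,r4: IF@6 ID@7 stall=1 (RAW on I1.r4 (WB@8)) EX@9 MEM@10 WB@11
I4 add r3 <- r4,r3: IF@7 ID@9 stall=2 (RAW on I3.r4 (WB@11)) EX@12 MEM@13 WB@14
I5 add r2 <- r2,r4: IF@9 ID@12 stall=0 (-) EX@13 MEM@14 WB@15

Answer: 5 8 9 11 14 15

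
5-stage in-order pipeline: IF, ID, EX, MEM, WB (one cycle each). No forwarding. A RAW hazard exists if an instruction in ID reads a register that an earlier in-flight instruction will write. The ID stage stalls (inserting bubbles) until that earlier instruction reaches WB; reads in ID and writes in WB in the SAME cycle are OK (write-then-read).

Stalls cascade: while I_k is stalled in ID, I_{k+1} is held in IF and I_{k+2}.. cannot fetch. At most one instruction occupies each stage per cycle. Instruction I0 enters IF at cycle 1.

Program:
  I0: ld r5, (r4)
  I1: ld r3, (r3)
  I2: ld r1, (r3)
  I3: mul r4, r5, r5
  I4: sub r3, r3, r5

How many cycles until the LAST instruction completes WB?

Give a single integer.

Answer: 11

Derivation:
I0 ld r5 <- r4: IF@1 ID@2 stall=0 (-) EX@3 MEM@4 WB@5
I1 ld r3 <- r3: IF@2 ID@3 stall=0 (-) EX@4 MEM@5 WB@6
I2 ld r1 <- r3: IF@3 ID@4 stall=2 (RAW on I1.r3 (WB@6)) EX@7 MEM@8 WB@9
I3 mul r4 <- r5,r5: IF@4 ID@7 stall=0 (-) EX@8 MEM@9 WB@10
I4 sub r3 <- r3,r5: IF@7 ID@8 stall=0 (-) EX@9 MEM@10 WB@11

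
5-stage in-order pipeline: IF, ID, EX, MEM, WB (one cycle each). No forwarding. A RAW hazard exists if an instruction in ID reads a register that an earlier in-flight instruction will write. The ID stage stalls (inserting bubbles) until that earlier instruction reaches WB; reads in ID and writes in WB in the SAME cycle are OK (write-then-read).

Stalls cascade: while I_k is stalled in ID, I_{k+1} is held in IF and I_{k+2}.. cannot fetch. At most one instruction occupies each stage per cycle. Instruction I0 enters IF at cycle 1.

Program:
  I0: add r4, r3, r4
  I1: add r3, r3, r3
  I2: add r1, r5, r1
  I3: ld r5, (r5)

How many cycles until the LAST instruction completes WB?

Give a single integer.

Answer: 8

Derivation:
I0 add r4 <- r3,r4: IF@1 ID@2 stall=0 (-) EX@3 MEM@4 WB@5
I1 add r3 <- r3,r3: IF@2 ID@3 stall=0 (-) EX@4 MEM@5 WB@6
I2 add r1 <- r5,r1: IF@3 ID@4 stall=0 (-) EX@5 MEM@6 WB@7
I3 ld r5 <- r5: IF@4 ID@5 stall=0 (-) EX@6 MEM@7 WB@8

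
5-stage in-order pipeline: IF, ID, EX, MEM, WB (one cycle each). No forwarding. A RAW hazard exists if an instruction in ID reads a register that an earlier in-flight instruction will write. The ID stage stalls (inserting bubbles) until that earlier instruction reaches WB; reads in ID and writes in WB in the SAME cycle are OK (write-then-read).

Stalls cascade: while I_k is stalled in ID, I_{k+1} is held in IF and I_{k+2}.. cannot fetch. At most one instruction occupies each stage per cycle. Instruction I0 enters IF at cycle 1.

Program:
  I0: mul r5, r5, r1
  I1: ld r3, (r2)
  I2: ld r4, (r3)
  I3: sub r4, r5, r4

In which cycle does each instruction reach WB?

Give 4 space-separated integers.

I0 mul r5 <- r5,r1: IF@1 ID@2 stall=0 (-) EX@3 MEM@4 WB@5
I1 ld r3 <- r2: IF@2 ID@3 stall=0 (-) EX@4 MEM@5 WB@6
I2 ld r4 <- r3: IF@3 ID@4 stall=2 (RAW on I1.r3 (WB@6)) EX@7 MEM@8 WB@9
I3 sub r4 <- r5,r4: IF@4 ID@7 stall=2 (RAW on I2.r4 (WB@9)) EX@10 MEM@11 WB@12

Answer: 5 6 9 12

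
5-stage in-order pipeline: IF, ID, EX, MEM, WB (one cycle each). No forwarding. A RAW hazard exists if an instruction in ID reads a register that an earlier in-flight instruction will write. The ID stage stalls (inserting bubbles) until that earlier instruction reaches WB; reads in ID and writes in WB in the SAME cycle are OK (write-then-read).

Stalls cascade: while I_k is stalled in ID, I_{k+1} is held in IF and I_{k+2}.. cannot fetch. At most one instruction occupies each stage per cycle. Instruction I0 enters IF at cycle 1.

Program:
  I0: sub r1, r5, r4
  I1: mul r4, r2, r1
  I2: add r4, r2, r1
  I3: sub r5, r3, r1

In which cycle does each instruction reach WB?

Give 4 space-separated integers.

I0 sub r1 <- r5,r4: IF@1 ID@2 stall=0 (-) EX@3 MEM@4 WB@5
I1 mul r4 <- r2,r1: IF@2 ID@3 stall=2 (RAW on I0.r1 (WB@5)) EX@6 MEM@7 WB@8
I2 add r4 <- r2,r1: IF@3 ID@6 stall=0 (-) EX@7 MEM@8 WB@9
I3 sub r5 <- r3,r1: IF@6 ID@7 stall=0 (-) EX@8 MEM@9 WB@10

Answer: 5 8 9 10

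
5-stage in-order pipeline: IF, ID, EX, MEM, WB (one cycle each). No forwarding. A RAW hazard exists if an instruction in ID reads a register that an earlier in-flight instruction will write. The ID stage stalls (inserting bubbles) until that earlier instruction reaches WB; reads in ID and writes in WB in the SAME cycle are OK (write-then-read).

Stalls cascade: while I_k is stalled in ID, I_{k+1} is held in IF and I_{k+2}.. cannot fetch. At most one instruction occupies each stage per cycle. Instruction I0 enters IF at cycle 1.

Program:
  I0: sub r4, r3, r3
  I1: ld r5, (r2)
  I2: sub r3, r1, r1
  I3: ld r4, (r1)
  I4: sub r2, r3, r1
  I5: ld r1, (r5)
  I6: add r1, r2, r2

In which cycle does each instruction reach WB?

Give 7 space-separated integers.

Answer: 5 6 7 8 10 11 13

Derivation:
I0 sub r4 <- r3,r3: IF@1 ID@2 stall=0 (-) EX@3 MEM@4 WB@5
I1 ld r5 <- r2: IF@2 ID@3 stall=0 (-) EX@4 MEM@5 WB@6
I2 sub r3 <- r1,r1: IF@3 ID@4 stall=0 (-) EX@5 MEM@6 WB@7
I3 ld r4 <- r1: IF@4 ID@5 stall=0 (-) EX@6 MEM@7 WB@8
I4 sub r2 <- r3,r1: IF@5 ID@6 stall=1 (RAW on I2.r3 (WB@7)) EX@8 MEM@9 WB@10
I5 ld r1 <- r5: IF@6 ID@8 stall=0 (-) EX@9 MEM@10 WB@11
I6 add r1 <- r2,r2: IF@8 ID@9 stall=1 (RAW on I4.r2 (WB@10)) EX@11 MEM@12 WB@13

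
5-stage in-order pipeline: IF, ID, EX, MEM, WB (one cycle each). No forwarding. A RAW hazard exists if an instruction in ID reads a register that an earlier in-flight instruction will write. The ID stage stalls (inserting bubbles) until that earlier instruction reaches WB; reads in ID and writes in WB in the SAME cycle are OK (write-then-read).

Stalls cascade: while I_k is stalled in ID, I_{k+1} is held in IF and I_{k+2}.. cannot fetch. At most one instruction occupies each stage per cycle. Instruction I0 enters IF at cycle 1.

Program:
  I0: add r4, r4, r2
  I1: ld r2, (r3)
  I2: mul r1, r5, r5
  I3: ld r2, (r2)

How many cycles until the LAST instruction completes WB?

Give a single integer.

Answer: 9

Derivation:
I0 add r4 <- r4,r2: IF@1 ID@2 stall=0 (-) EX@3 MEM@4 WB@5
I1 ld r2 <- r3: IF@2 ID@3 stall=0 (-) EX@4 MEM@5 WB@6
I2 mul r1 <- r5,r5: IF@3 ID@4 stall=0 (-) EX@5 MEM@6 WB@7
I3 ld r2 <- r2: IF@4 ID@5 stall=1 (RAW on I1.r2 (WB@6)) EX@7 MEM@8 WB@9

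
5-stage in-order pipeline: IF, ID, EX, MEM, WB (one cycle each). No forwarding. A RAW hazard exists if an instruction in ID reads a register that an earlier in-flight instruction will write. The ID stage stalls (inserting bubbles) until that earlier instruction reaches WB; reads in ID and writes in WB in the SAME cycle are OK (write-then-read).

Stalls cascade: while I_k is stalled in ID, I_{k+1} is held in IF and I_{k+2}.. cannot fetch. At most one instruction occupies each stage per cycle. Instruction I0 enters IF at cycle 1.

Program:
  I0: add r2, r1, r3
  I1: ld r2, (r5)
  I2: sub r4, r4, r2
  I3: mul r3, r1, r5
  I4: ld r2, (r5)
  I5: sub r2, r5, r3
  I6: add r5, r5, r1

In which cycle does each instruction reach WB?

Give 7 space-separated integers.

Answer: 5 6 9 10 11 13 14

Derivation:
I0 add r2 <- r1,r3: IF@1 ID@2 stall=0 (-) EX@3 MEM@4 WB@5
I1 ld r2 <- r5: IF@2 ID@3 stall=0 (-) EX@4 MEM@5 WB@6
I2 sub r4 <- r4,r2: IF@3 ID@4 stall=2 (RAW on I1.r2 (WB@6)) EX@7 MEM@8 WB@9
I3 mul r3 <- r1,r5: IF@4 ID@7 stall=0 (-) EX@8 MEM@9 WB@10
I4 ld r2 <- r5: IF@7 ID@8 stall=0 (-) EX@9 MEM@10 WB@11
I5 sub r2 <- r5,r3: IF@8 ID@9 stall=1 (RAW on I3.r3 (WB@10)) EX@11 MEM@12 WB@13
I6 add r5 <- r5,r1: IF@9 ID@11 stall=0 (-) EX@12 MEM@13 WB@14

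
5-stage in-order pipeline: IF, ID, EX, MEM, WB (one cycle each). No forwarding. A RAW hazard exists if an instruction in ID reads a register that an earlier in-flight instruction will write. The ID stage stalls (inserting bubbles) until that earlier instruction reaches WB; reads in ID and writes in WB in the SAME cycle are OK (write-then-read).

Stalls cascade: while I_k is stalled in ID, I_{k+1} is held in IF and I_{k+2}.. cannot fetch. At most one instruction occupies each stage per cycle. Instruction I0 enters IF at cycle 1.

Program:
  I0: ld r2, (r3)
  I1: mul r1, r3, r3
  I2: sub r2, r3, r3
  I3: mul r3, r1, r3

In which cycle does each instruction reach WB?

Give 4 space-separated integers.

Answer: 5 6 7 9

Derivation:
I0 ld r2 <- r3: IF@1 ID@2 stall=0 (-) EX@3 MEM@4 WB@5
I1 mul r1 <- r3,r3: IF@2 ID@3 stall=0 (-) EX@4 MEM@5 WB@6
I2 sub r2 <- r3,r3: IF@3 ID@4 stall=0 (-) EX@5 MEM@6 WB@7
I3 mul r3 <- r1,r3: IF@4 ID@5 stall=1 (RAW on I1.r1 (WB@6)) EX@7 MEM@8 WB@9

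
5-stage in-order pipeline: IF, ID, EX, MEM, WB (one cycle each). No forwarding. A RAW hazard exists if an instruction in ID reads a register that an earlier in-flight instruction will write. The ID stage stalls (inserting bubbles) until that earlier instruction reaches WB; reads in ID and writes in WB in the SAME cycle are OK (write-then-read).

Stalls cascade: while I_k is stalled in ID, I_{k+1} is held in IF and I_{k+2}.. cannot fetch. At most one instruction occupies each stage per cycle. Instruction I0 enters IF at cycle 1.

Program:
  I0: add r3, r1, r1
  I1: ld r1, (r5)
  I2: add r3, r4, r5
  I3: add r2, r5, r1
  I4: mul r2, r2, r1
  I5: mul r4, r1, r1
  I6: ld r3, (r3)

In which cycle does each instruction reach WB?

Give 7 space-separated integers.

I0 add r3 <- r1,r1: IF@1 ID@2 stall=0 (-) EX@3 MEM@4 WB@5
I1 ld r1 <- r5: IF@2 ID@3 stall=0 (-) EX@4 MEM@5 WB@6
I2 add r3 <- r4,r5: IF@3 ID@4 stall=0 (-) EX@5 MEM@6 WB@7
I3 add r2 <- r5,r1: IF@4 ID@5 stall=1 (RAW on I1.r1 (WB@6)) EX@7 MEM@8 WB@9
I4 mul r2 <- r2,r1: IF@5 ID@7 stall=2 (RAW on I3.r2 (WB@9)) EX@10 MEM@11 WB@12
I5 mul r4 <- r1,r1: IF@7 ID@10 stall=0 (-) EX@11 MEM@12 WB@13
I6 ld r3 <- r3: IF@10 ID@11 stall=0 (-) EX@12 MEM@13 WB@14

Answer: 5 6 7 9 12 13 14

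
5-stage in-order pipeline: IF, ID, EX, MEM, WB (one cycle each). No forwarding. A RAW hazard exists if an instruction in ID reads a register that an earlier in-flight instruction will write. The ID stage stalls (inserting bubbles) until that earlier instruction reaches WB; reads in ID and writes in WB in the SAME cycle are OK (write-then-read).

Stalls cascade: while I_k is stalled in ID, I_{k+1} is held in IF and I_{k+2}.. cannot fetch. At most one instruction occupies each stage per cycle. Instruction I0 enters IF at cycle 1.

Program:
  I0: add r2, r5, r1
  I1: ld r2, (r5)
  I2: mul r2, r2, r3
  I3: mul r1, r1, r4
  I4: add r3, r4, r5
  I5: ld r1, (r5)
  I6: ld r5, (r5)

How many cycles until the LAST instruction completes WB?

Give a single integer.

I0 add r2 <- r5,r1: IF@1 ID@2 stall=0 (-) EX@3 MEM@4 WB@5
I1 ld r2 <- r5: IF@2 ID@3 stall=0 (-) EX@4 MEM@5 WB@6
I2 mul r2 <- r2,r3: IF@3 ID@4 stall=2 (RAW on I1.r2 (WB@6)) EX@7 MEM@8 WB@9
I3 mul r1 <- r1,r4: IF@4 ID@7 stall=0 (-) EX@8 MEM@9 WB@10
I4 add r3 <- r4,r5: IF@7 ID@8 stall=0 (-) EX@9 MEM@10 WB@11
I5 ld r1 <- r5: IF@8 ID@9 stall=0 (-) EX@10 MEM@11 WB@12
I6 ld r5 <- r5: IF@9 ID@10 stall=0 (-) EX@11 MEM@12 WB@13

Answer: 13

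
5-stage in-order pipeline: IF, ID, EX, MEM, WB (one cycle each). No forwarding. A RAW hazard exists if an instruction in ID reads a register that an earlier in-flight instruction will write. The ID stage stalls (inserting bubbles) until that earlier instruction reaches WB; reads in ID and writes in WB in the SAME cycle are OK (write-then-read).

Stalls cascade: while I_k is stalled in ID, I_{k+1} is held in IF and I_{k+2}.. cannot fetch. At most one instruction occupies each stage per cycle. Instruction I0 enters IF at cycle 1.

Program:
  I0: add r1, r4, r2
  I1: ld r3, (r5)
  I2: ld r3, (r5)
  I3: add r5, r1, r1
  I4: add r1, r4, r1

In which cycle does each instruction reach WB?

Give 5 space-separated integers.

Answer: 5 6 7 8 9

Derivation:
I0 add r1 <- r4,r2: IF@1 ID@2 stall=0 (-) EX@3 MEM@4 WB@5
I1 ld r3 <- r5: IF@2 ID@3 stall=0 (-) EX@4 MEM@5 WB@6
I2 ld r3 <- r5: IF@3 ID@4 stall=0 (-) EX@5 MEM@6 WB@7
I3 add r5 <- r1,r1: IF@4 ID@5 stall=0 (-) EX@6 MEM@7 WB@8
I4 add r1 <- r4,r1: IF@5 ID@6 stall=0 (-) EX@7 MEM@8 WB@9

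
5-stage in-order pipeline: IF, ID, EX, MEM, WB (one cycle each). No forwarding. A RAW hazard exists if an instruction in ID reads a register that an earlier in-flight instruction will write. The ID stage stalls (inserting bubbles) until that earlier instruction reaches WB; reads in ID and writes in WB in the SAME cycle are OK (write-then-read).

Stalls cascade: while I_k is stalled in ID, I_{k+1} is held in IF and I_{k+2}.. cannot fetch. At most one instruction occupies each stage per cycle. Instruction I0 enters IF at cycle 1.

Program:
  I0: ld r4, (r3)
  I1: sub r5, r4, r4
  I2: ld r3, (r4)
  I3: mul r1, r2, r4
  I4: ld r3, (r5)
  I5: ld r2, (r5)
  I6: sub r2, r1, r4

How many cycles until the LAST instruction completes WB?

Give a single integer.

I0 ld r4 <- r3: IF@1 ID@2 stall=0 (-) EX@3 MEM@4 WB@5
I1 sub r5 <- r4,r4: IF@2 ID@3 stall=2 (RAW on I0.r4 (WB@5)) EX@6 MEM@7 WB@8
I2 ld r3 <- r4: IF@3 ID@6 stall=0 (-) EX@7 MEM@8 WB@9
I3 mul r1 <- r2,r4: IF@6 ID@7 stall=0 (-) EX@8 MEM@9 WB@10
I4 ld r3 <- r5: IF@7 ID@8 stall=0 (-) EX@9 MEM@10 WB@11
I5 ld r2 <- r5: IF@8 ID@9 stall=0 (-) EX@10 MEM@11 WB@12
I6 sub r2 <- r1,r4: IF@9 ID@10 stall=0 (-) EX@11 MEM@12 WB@13

Answer: 13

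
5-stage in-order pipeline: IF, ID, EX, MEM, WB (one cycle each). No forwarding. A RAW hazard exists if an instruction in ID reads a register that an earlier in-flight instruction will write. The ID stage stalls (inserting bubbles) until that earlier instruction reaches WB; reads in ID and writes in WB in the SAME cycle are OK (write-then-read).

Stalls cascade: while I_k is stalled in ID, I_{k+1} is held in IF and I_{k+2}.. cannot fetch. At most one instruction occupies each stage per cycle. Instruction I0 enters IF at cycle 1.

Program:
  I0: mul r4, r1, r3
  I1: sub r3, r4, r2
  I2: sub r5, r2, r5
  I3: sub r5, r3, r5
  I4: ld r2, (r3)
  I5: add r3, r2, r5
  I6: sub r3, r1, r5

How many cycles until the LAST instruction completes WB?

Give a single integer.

I0 mul r4 <- r1,r3: IF@1 ID@2 stall=0 (-) EX@3 MEM@4 WB@5
I1 sub r3 <- r4,r2: IF@2 ID@3 stall=2 (RAW on I0.r4 (WB@5)) EX@6 MEM@7 WB@8
I2 sub r5 <- r2,r5: IF@3 ID@6 stall=0 (-) EX@7 MEM@8 WB@9
I3 sub r5 <- r3,r5: IF@6 ID@7 stall=2 (RAW on I2.r5 (WB@9)) EX@10 MEM@11 WB@12
I4 ld r2 <- r3: IF@7 ID@10 stall=0 (-) EX@11 MEM@12 WB@13
I5 add r3 <- r2,r5: IF@10 ID@11 stall=2 (RAW on I4.r2 (WB@13)) EX@14 MEM@15 WB@16
I6 sub r3 <- r1,r5: IF@11 ID@14 stall=0 (-) EX@15 MEM@16 WB@17

Answer: 17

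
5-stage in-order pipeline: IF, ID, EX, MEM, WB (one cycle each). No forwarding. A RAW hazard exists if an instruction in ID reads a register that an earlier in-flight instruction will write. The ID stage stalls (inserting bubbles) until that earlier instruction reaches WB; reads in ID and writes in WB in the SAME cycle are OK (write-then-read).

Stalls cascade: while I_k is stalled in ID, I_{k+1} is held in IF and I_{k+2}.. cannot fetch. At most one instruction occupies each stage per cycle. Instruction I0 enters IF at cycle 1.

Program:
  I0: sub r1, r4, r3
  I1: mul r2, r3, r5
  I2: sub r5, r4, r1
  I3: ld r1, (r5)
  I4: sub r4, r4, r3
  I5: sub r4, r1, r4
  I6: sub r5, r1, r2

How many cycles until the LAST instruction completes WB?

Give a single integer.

I0 sub r1 <- r4,r3: IF@1 ID@2 stall=0 (-) EX@3 MEM@4 WB@5
I1 mul r2 <- r3,r5: IF@2 ID@3 stall=0 (-) EX@4 MEM@5 WB@6
I2 sub r5 <- r4,r1: IF@3 ID@4 stall=1 (RAW on I0.r1 (WB@5)) EX@6 MEM@7 WB@8
I3 ld r1 <- r5: IF@4 ID@6 stall=2 (RAW on I2.r5 (WB@8)) EX@9 MEM@10 WB@11
I4 sub r4 <- r4,r3: IF@6 ID@9 stall=0 (-) EX@10 MEM@11 WB@12
I5 sub r4 <- r1,r4: IF@9 ID@10 stall=2 (RAW on I4.r4 (WB@12)) EX@13 MEM@14 WB@15
I6 sub r5 <- r1,r2: IF@10 ID@13 stall=0 (-) EX@14 MEM@15 WB@16

Answer: 16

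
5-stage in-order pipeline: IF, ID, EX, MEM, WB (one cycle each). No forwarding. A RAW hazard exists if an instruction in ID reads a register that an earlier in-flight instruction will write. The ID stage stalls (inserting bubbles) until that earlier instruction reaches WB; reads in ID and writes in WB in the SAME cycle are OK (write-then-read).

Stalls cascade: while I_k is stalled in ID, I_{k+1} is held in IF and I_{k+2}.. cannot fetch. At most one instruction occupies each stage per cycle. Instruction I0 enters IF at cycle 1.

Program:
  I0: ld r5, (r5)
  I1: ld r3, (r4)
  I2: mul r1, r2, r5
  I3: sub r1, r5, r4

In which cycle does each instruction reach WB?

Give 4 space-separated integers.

I0 ld r5 <- r5: IF@1 ID@2 stall=0 (-) EX@3 MEM@4 WB@5
I1 ld r3 <- r4: IF@2 ID@3 stall=0 (-) EX@4 MEM@5 WB@6
I2 mul r1 <- r2,r5: IF@3 ID@4 stall=1 (RAW on I0.r5 (WB@5)) EX@6 MEM@7 WB@8
I3 sub r1 <- r5,r4: IF@4 ID@6 stall=0 (-) EX@7 MEM@8 WB@9

Answer: 5 6 8 9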